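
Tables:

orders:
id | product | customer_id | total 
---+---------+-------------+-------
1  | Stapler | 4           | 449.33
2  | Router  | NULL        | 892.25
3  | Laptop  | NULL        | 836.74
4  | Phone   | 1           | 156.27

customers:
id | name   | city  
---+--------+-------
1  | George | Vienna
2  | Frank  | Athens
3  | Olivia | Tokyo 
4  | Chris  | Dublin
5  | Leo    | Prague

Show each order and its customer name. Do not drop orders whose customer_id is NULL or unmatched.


LEFT JOIN keeps every row from orders (the left table); where customer_id has no match in customers, the customer columns become NULL. Walk through each order:
  - order 1 (Stapler): customer_id=4 -> matches Chris
  - order 2 (Router): customer_id=NULL, no match -> kept with NULL
  - order 3 (Laptop): customer_id=NULL, no match -> kept with NULL
  - order 4 (Phone): customer_id=1 -> matches George
All 4 rows appear; 2 have NULL customer.

SQL:
SELECT a.product, b.name AS customer
FROM orders a
LEFT JOIN customers b ON a.customer_id = b.id

Result:
product | customer
--------+---------
Stapler | Chris   
Router  | NULL    
Laptop  | NULL    
Phone   | George  


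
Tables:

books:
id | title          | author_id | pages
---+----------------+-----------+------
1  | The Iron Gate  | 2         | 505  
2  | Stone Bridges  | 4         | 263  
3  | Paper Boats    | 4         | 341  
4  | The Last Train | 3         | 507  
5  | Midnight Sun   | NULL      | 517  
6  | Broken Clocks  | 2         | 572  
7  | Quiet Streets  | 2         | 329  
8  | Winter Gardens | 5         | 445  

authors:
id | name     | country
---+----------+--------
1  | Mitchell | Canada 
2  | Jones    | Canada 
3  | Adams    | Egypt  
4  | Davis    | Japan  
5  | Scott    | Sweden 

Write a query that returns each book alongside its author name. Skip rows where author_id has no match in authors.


INNER JOIN keeps only books rows whose author_id matches an id in authors. Walk through each book:
  - book 1 (The Iron Gate): author_id=2 -> matches Jones
  - book 2 (Stone Bridges): author_id=4 -> matches Davis
  - book 3 (Paper Boats): author_id=4 -> matches Davis
  - book 4 (The Last Train): author_id=3 -> matches Adams
  - book 5 (Midnight Sun): author_id=NULL, no match -> dropped
  - book 6 (Broken Clocks): author_id=2 -> matches Jones
  - book 7 (Quiet Streets): author_id=2 -> matches Jones
  - book 8 (Winter Gardens): author_id=5 -> matches Scott
So 1 of 8 rows is dropped.

SQL:
SELECT a.title, b.name AS author
FROM books a
INNER JOIN authors b ON a.author_id = b.id

Result:
title          | author
---------------+-------
The Iron Gate  | Jones 
Stone Bridges  | Davis 
Paper Boats    | Davis 
The Last Train | Adams 
Broken Clocks  | Jones 
Quiet Streets  | Jones 
Winter Gardens | Scott 


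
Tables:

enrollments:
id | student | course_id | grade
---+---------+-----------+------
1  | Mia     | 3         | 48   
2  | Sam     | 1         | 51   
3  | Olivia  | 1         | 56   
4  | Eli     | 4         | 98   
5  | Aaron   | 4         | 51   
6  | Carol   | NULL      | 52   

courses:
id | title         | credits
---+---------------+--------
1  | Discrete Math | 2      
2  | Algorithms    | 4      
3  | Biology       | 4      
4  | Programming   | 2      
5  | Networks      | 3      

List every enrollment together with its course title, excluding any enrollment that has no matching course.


INNER JOIN keeps only enrollments rows whose course_id matches an id in courses. Walk through each enrollment:
  - enrollment 1 (Mia): course_id=3 -> matches Biology
  - enrollment 2 (Sam): course_id=1 -> matches Discrete Math
  - enrollment 3 (Olivia): course_id=1 -> matches Discrete Math
  - enrollment 4 (Eli): course_id=4 -> matches Programming
  - enrollment 5 (Aaron): course_id=4 -> matches Programming
  - enrollment 6 (Carol): course_id=NULL, no match -> dropped
So 1 of 6 rows is dropped.

SQL:
SELECT a.student, b.title AS course
FROM enrollments a
INNER JOIN courses b ON a.course_id = b.id

Result:
student | course       
--------+--------------
Mia     | Biology      
Sam     | Discrete Math
Olivia  | Discrete Math
Eli     | Programming  
Aaron   | Programming  


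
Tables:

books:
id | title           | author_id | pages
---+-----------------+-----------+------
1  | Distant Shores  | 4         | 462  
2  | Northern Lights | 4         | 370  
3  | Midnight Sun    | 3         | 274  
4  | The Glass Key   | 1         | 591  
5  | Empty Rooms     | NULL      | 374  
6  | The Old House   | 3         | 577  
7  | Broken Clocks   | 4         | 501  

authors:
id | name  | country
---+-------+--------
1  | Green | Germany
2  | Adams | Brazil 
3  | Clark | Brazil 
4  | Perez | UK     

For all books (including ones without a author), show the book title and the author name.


LEFT JOIN keeps every row from books (the left table); where author_id has no match in authors, the author columns become NULL. Walk through each book:
  - book 1 (Distant Shores): author_id=4 -> matches Perez
  - book 2 (Northern Lights): author_id=4 -> matches Perez
  - book 3 (Midnight Sun): author_id=3 -> matches Clark
  - book 4 (The Glass Key): author_id=1 -> matches Green
  - book 5 (Empty Rooms): author_id=NULL, no match -> kept with NULL
  - book 6 (The Old House): author_id=3 -> matches Clark
  - book 7 (Broken Clocks): author_id=4 -> matches Perez
All 7 rows appear; 1 has NULL author.

SQL:
SELECT a.title, b.name AS author
FROM books a
LEFT JOIN authors b ON a.author_id = b.id

Result:
title           | author
----------------+-------
Distant Shores  | Perez 
Northern Lights | Perez 
Midnight Sun    | Clark 
The Glass Key   | Green 
Empty Rooms     | NULL  
The Old House   | Clark 
Broken Clocks   | Perez 


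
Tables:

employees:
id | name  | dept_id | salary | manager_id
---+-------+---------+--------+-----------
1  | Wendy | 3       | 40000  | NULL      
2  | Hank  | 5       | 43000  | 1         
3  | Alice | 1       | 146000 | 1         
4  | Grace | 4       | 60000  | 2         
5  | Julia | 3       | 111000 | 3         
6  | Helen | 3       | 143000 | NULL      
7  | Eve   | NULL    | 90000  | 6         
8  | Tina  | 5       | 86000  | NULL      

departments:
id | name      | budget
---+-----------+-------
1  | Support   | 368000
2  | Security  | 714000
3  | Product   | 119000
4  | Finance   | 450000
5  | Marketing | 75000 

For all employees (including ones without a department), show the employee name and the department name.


LEFT JOIN keeps every row from employees (the left table); where dept_id has no match in departments, the department columns become NULL. Walk through each employee:
  - employee 1 (Wendy): dept_id=3 -> matches Product
  - employee 2 (Hank): dept_id=5 -> matches Marketing
  - employee 3 (Alice): dept_id=1 -> matches Support
  - employee 4 (Grace): dept_id=4 -> matches Finance
  - employee 5 (Julia): dept_id=3 -> matches Product
  - employee 6 (Helen): dept_id=3 -> matches Product
  - employee 7 (Eve): dept_id=NULL, no match -> kept with NULL
  - employee 8 (Tina): dept_id=5 -> matches Marketing
All 8 rows appear; 1 has NULL department.

SQL:
SELECT a.name, b.name AS department
FROM employees a
LEFT JOIN departments b ON a.dept_id = b.id

Result:
name  | department
------+-----------
Wendy | Product   
Hank  | Marketing 
Alice | Support   
Grace | Finance   
Julia | Product   
Helen | Product   
Eve   | NULL      
Tina  | Marketing 


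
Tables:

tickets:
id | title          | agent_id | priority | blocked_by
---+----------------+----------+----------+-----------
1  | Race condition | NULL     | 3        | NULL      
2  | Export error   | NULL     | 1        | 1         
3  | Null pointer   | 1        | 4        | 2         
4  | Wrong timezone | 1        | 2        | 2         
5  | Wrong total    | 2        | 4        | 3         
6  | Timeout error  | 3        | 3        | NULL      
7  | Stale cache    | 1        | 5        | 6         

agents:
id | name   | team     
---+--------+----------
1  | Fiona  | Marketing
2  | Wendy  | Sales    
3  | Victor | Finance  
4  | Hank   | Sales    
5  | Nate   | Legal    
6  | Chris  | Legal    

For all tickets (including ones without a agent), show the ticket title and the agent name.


LEFT JOIN keeps every row from tickets (the left table); where agent_id has no match in agents, the agent columns become NULL. Walk through each ticket:
  - ticket 1 (Race condition): agent_id=NULL, no match -> kept with NULL
  - ticket 2 (Export error): agent_id=NULL, no match -> kept with NULL
  - ticket 3 (Null pointer): agent_id=1 -> matches Fiona
  - ticket 4 (Wrong timezone): agent_id=1 -> matches Fiona
  - ticket 5 (Wrong total): agent_id=2 -> matches Wendy
  - ticket 6 (Timeout error): agent_id=3 -> matches Victor
  - ticket 7 (Stale cache): agent_id=1 -> matches Fiona
All 7 rows appear; 2 have NULL agent.

SQL:
SELECT a.title, b.name AS agent
FROM tickets a
LEFT JOIN agents b ON a.agent_id = b.id

Result:
title          | agent 
---------------+-------
Race condition | NULL  
Export error   | NULL  
Null pointer   | Fiona 
Wrong timezone | Fiona 
Wrong total    | Wendy 
Timeout error  | Victor
Stale cache    | Fiona 


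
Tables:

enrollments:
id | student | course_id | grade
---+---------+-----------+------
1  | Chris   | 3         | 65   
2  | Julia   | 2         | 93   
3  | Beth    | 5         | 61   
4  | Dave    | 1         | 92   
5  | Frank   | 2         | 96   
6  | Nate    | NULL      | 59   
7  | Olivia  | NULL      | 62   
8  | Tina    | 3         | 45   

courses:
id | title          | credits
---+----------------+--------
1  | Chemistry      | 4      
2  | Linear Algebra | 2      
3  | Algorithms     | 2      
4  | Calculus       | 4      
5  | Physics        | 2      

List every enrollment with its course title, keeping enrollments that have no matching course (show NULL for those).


LEFT JOIN keeps every row from enrollments (the left table); where course_id has no match in courses, the course columns become NULL. Walk through each enrollment:
  - enrollment 1 (Chris): course_id=3 -> matches Algorithms
  - enrollment 2 (Julia): course_id=2 -> matches Linear Algebra
  - enrollment 3 (Beth): course_id=5 -> matches Physics
  - enrollment 4 (Dave): course_id=1 -> matches Chemistry
  - enrollment 5 (Frank): course_id=2 -> matches Linear Algebra
  - enrollment 6 (Nate): course_id=NULL, no match -> kept with NULL
  - enrollment 7 (Olivia): course_id=NULL, no match -> kept with NULL
  - enrollment 8 (Tina): course_id=3 -> matches Algorithms
All 8 rows appear; 2 have NULL course.

SQL:
SELECT a.student, b.title AS course
FROM enrollments a
LEFT JOIN courses b ON a.course_id = b.id

Result:
student | course        
--------+---------------
Chris   | Algorithms    
Julia   | Linear Algebra
Beth    | Physics       
Dave    | Chemistry     
Frank   | Linear Algebra
Nate    | NULL          
Olivia  | NULL          
Tina    | Algorithms    


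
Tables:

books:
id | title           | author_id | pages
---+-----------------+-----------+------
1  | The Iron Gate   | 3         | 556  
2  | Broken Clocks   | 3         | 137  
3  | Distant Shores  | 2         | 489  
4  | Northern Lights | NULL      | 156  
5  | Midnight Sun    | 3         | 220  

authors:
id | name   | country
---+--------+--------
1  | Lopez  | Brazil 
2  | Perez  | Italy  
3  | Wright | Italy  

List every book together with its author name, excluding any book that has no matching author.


INNER JOIN keeps only books rows whose author_id matches an id in authors. Walk through each book:
  - book 1 (The Iron Gate): author_id=3 -> matches Wright
  - book 2 (Broken Clocks): author_id=3 -> matches Wright
  - book 3 (Distant Shores): author_id=2 -> matches Perez
  - book 4 (Northern Lights): author_id=NULL, no match -> dropped
  - book 5 (Midnight Sun): author_id=3 -> matches Wright
So 1 of 5 rows is dropped.

SQL:
SELECT a.title, b.name AS author
FROM books a
INNER JOIN authors b ON a.author_id = b.id

Result:
title          | author
---------------+-------
The Iron Gate  | Wright
Broken Clocks  | Wright
Distant Shores | Perez 
Midnight Sun   | Wright


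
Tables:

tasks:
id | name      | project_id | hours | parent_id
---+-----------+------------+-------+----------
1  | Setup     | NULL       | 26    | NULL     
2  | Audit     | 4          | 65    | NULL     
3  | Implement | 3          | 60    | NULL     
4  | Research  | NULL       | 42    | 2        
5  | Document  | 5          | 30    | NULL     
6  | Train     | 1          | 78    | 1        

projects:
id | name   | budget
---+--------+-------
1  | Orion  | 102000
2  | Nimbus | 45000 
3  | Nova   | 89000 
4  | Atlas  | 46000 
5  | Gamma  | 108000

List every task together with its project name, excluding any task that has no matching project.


INNER JOIN keeps only tasks rows whose project_id matches an id in projects. Walk through each task:
  - task 1 (Setup): project_id=NULL, no match -> dropped
  - task 2 (Audit): project_id=4 -> matches Atlas
  - task 3 (Implement): project_id=3 -> matches Nova
  - task 4 (Research): project_id=NULL, no match -> dropped
  - task 5 (Document): project_id=5 -> matches Gamma
  - task 6 (Train): project_id=1 -> matches Orion
So 2 of 6 rows are dropped.

SQL:
SELECT a.name, b.name AS project
FROM tasks a
INNER JOIN projects b ON a.project_id = b.id

Result:
name      | project
----------+--------
Audit     | Atlas  
Implement | Nova   
Document  | Gamma  
Train     | Orion  


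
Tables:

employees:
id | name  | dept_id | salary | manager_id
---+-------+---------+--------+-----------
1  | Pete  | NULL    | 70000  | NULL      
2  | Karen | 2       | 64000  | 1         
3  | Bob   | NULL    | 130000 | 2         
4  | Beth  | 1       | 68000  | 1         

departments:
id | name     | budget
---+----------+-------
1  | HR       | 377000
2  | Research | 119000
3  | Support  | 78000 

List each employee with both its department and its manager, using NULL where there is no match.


Two LEFT JOINs from the same base table employees: one to departments via dept_id, one to employees itself via manager_id. Both are LEFT so every employee is preserved.
Match against departments:
  - employee 1 (Pete): dept_id=NULL, no match -> kept with NULL
  - employee 2 (Karen): dept_id=2 -> matches Research
  - employee 3 (Bob): dept_id=NULL, no match -> kept with NULL
  - employee 4 (Beth): dept_id=1 -> matches HR
Match against employees (self):
  - employee 1 (Pete): manager_id=NULL -> NULL
  - employee 2 (Karen): manager_id=1 -> Pete
  - employee 3 (Bob): manager_id=2 -> Karen
  - employee 4 (Beth): manager_id=1 -> Pete

SQL:
SELECT a.name, b.name AS department, c.name AS manager
FROM employees a
LEFT JOIN departments b ON a.dept_id = b.id
LEFT JOIN employees c ON a.manager_id = c.id

Result:
name  | department | manager
------+------------+--------
Pete  | NULL       | NULL   
Karen | Research   | Pete   
Bob   | NULL       | Karen  
Beth  | HR         | Pete   


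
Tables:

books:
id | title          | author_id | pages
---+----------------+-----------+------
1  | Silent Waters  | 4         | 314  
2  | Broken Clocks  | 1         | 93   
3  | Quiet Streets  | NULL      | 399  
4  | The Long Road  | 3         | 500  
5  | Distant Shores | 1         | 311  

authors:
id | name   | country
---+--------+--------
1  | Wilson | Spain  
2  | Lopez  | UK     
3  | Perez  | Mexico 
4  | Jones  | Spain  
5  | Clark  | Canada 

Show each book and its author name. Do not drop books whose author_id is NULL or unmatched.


LEFT JOIN keeps every row from books (the left table); where author_id has no match in authors, the author columns become NULL. Walk through each book:
  - book 1 (Silent Waters): author_id=4 -> matches Jones
  - book 2 (Broken Clocks): author_id=1 -> matches Wilson
  - book 3 (Quiet Streets): author_id=NULL, no match -> kept with NULL
  - book 4 (The Long Road): author_id=3 -> matches Perez
  - book 5 (Distant Shores): author_id=1 -> matches Wilson
All 5 rows appear; 1 has NULL author.

SQL:
SELECT a.title, b.name AS author
FROM books a
LEFT JOIN authors b ON a.author_id = b.id

Result:
title          | author
---------------+-------
Silent Waters  | Jones 
Broken Clocks  | Wilson
Quiet Streets  | NULL  
The Long Road  | Perez 
Distant Shores | Wilson


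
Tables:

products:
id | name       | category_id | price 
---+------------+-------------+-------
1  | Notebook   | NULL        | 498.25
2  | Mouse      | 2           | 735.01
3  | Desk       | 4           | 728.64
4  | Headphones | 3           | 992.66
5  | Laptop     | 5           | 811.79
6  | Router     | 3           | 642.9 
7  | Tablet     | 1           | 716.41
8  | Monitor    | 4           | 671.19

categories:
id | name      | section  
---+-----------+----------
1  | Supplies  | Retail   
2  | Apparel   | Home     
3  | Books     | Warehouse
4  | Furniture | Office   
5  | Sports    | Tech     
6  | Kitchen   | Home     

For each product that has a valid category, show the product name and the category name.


INNER JOIN keeps only products rows whose category_id matches an id in categories. Walk through each product:
  - product 1 (Notebook): category_id=NULL, no match -> dropped
  - product 2 (Mouse): category_id=2 -> matches Apparel
  - product 3 (Desk): category_id=4 -> matches Furniture
  - product 4 (Headphones): category_id=3 -> matches Books
  - product 5 (Laptop): category_id=5 -> matches Sports
  - product 6 (Router): category_id=3 -> matches Books
  - product 7 (Tablet): category_id=1 -> matches Supplies
  - product 8 (Monitor): category_id=4 -> matches Furniture
So 1 of 8 rows is dropped.

SQL:
SELECT a.name, b.name AS category
FROM products a
INNER JOIN categories b ON a.category_id = b.id

Result:
name       | category 
-----------+----------
Mouse      | Apparel  
Desk       | Furniture
Headphones | Books    
Laptop     | Sports   
Router     | Books    
Tablet     | Supplies 
Monitor    | Furniture


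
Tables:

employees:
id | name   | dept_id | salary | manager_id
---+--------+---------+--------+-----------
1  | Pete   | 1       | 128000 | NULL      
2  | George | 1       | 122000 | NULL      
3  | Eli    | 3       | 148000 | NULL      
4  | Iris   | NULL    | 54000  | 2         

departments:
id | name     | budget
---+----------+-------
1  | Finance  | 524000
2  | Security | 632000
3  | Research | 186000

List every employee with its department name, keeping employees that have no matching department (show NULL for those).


LEFT JOIN keeps every row from employees (the left table); where dept_id has no match in departments, the department columns become NULL. Walk through each employee:
  - employee 1 (Pete): dept_id=1 -> matches Finance
  - employee 2 (George): dept_id=1 -> matches Finance
  - employee 3 (Eli): dept_id=3 -> matches Research
  - employee 4 (Iris): dept_id=NULL, no match -> kept with NULL
All 4 rows appear; 1 has NULL department.

SQL:
SELECT a.name, b.name AS department
FROM employees a
LEFT JOIN departments b ON a.dept_id = b.id

Result:
name   | department
-------+-----------
Pete   | Finance   
George | Finance   
Eli    | Research  
Iris   | NULL      


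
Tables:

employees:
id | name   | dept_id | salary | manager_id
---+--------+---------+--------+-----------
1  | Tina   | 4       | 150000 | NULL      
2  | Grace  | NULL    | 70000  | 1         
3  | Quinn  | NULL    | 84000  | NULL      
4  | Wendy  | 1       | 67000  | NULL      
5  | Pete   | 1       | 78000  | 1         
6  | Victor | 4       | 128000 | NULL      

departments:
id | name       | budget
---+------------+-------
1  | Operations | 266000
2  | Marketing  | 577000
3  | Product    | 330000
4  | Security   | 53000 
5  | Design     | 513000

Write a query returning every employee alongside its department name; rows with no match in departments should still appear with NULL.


LEFT JOIN keeps every row from employees (the left table); where dept_id has no match in departments, the department columns become NULL. Walk through each employee:
  - employee 1 (Tina): dept_id=4 -> matches Security
  - employee 2 (Grace): dept_id=NULL, no match -> kept with NULL
  - employee 3 (Quinn): dept_id=NULL, no match -> kept with NULL
  - employee 4 (Wendy): dept_id=1 -> matches Operations
  - employee 5 (Pete): dept_id=1 -> matches Operations
  - employee 6 (Victor): dept_id=4 -> matches Security
All 6 rows appear; 2 have NULL department.

SQL:
SELECT a.name, b.name AS department
FROM employees a
LEFT JOIN departments b ON a.dept_id = b.id

Result:
name   | department
-------+-----------
Tina   | Security  
Grace  | NULL      
Quinn  | NULL      
Wendy  | Operations
Pete   | Operations
Victor | Security  


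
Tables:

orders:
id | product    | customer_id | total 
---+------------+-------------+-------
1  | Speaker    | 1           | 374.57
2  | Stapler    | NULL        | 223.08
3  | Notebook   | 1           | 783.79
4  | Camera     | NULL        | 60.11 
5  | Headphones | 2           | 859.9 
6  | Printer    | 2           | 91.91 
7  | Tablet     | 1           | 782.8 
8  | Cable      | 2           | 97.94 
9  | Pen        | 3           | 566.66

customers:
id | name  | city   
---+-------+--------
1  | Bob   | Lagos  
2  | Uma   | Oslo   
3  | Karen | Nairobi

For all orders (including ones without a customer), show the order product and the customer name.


LEFT JOIN keeps every row from orders (the left table); where customer_id has no match in customers, the customer columns become NULL. Walk through each order:
  - order 1 (Speaker): customer_id=1 -> matches Bob
  - order 2 (Stapler): customer_id=NULL, no match -> kept with NULL
  - order 3 (Notebook): customer_id=1 -> matches Bob
  - order 4 (Camera): customer_id=NULL, no match -> kept with NULL
  - order 5 (Headphones): customer_id=2 -> matches Uma
  - order 6 (Printer): customer_id=2 -> matches Uma
  - order 7 (Tablet): customer_id=1 -> matches Bob
  - order 8 (Cable): customer_id=2 -> matches Uma
  - order 9 (Pen): customer_id=3 -> matches Karen
All 9 rows appear; 2 have NULL customer.

SQL:
SELECT a.product, b.name AS customer
FROM orders a
LEFT JOIN customers b ON a.customer_id = b.id

Result:
product    | customer
-----------+---------
Speaker    | Bob     
Stapler    | NULL    
Notebook   | Bob     
Camera     | NULL    
Headphones | Uma     
Printer    | Uma     
Tablet     | Bob     
Cable      | Uma     
Pen        | Karen   


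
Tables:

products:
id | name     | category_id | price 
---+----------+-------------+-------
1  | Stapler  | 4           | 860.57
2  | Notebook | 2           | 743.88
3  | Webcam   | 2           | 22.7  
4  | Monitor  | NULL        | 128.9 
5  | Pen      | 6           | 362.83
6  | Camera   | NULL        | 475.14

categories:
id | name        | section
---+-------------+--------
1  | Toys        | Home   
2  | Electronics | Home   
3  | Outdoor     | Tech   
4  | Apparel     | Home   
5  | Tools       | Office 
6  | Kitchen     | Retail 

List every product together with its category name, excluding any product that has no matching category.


INNER JOIN keeps only products rows whose category_id matches an id in categories. Walk through each product:
  - product 1 (Stapler): category_id=4 -> matches Apparel
  - product 2 (Notebook): category_id=2 -> matches Electronics
  - product 3 (Webcam): category_id=2 -> matches Electronics
  - product 4 (Monitor): category_id=NULL, no match -> dropped
  - product 5 (Pen): category_id=6 -> matches Kitchen
  - product 6 (Camera): category_id=NULL, no match -> dropped
So 2 of 6 rows are dropped.

SQL:
SELECT a.name, b.name AS category
FROM products a
INNER JOIN categories b ON a.category_id = b.id

Result:
name     | category   
---------+------------
Stapler  | Apparel    
Notebook | Electronics
Webcam   | Electronics
Pen      | Kitchen    


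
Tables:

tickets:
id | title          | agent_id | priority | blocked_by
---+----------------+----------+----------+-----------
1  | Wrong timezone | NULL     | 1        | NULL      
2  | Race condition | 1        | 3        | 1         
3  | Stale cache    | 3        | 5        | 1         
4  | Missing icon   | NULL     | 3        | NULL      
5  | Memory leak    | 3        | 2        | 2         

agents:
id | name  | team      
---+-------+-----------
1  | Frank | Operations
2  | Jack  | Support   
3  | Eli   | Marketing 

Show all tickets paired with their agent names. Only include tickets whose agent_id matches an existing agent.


INNER JOIN keeps only tickets rows whose agent_id matches an id in agents. Walk through each ticket:
  - ticket 1 (Wrong timezone): agent_id=NULL, no match -> dropped
  - ticket 2 (Race condition): agent_id=1 -> matches Frank
  - ticket 3 (Stale cache): agent_id=3 -> matches Eli
  - ticket 4 (Missing icon): agent_id=NULL, no match -> dropped
  - ticket 5 (Memory leak): agent_id=3 -> matches Eli
So 2 of 5 rows are dropped.

SQL:
SELECT a.title, b.name AS agent
FROM tickets a
INNER JOIN agents b ON a.agent_id = b.id

Result:
title          | agent
---------------+------
Race condition | Frank
Stale cache    | Eli  
Memory leak    | Eli  


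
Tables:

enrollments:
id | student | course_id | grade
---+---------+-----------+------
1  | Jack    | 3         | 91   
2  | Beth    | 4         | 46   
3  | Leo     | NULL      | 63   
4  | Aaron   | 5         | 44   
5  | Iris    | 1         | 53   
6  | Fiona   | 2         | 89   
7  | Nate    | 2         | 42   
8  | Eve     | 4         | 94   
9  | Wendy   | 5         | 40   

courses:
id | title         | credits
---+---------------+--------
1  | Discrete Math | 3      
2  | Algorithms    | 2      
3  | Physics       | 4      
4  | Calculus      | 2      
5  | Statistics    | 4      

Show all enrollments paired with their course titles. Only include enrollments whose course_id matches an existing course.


INNER JOIN keeps only enrollments rows whose course_id matches an id in courses. Walk through each enrollment:
  - enrollment 1 (Jack): course_id=3 -> matches Physics
  - enrollment 2 (Beth): course_id=4 -> matches Calculus
  - enrollment 3 (Leo): course_id=NULL, no match -> dropped
  - enrollment 4 (Aaron): course_id=5 -> matches Statistics
  - enrollment 5 (Iris): course_id=1 -> matches Discrete Math
  - enrollment 6 (Fiona): course_id=2 -> matches Algorithms
  - enrollment 7 (Nate): course_id=2 -> matches Algorithms
  - enrollment 8 (Eve): course_id=4 -> matches Calculus
  - enrollment 9 (Wendy): course_id=5 -> matches Statistics
So 1 of 9 rows is dropped.

SQL:
SELECT a.student, b.title AS course
FROM enrollments a
INNER JOIN courses b ON a.course_id = b.id

Result:
student | course       
--------+--------------
Jack    | Physics      
Beth    | Calculus     
Aaron   | Statistics   
Iris    | Discrete Math
Fiona   | Algorithms   
Nate    | Algorithms   
Eve     | Calculus     
Wendy   | Statistics   


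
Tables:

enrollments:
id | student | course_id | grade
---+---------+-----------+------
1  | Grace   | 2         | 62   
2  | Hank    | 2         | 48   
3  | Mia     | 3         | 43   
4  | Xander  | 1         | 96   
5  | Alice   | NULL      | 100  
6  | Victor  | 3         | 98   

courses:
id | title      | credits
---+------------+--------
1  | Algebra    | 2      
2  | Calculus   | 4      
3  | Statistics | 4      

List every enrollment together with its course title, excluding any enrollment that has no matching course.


INNER JOIN keeps only enrollments rows whose course_id matches an id in courses. Walk through each enrollment:
  - enrollment 1 (Grace): course_id=2 -> matches Calculus
  - enrollment 2 (Hank): course_id=2 -> matches Calculus
  - enrollment 3 (Mia): course_id=3 -> matches Statistics
  - enrollment 4 (Xander): course_id=1 -> matches Algebra
  - enrollment 5 (Alice): course_id=NULL, no match -> dropped
  - enrollment 6 (Victor): course_id=3 -> matches Statistics
So 1 of 6 rows is dropped.

SQL:
SELECT a.student, b.title AS course
FROM enrollments a
INNER JOIN courses b ON a.course_id = b.id

Result:
student | course    
--------+-----------
Grace   | Calculus  
Hank    | Calculus  
Mia     | Statistics
Xander  | Algebra   
Victor  | Statistics


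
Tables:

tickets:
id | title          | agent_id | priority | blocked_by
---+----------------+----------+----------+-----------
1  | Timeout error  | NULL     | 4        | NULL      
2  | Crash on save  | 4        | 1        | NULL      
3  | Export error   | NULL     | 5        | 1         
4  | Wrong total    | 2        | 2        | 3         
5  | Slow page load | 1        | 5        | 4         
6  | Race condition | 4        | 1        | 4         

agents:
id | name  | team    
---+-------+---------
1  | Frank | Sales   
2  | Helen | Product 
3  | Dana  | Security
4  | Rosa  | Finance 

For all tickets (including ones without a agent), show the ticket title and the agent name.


LEFT JOIN keeps every row from tickets (the left table); where agent_id has no match in agents, the agent columns become NULL. Walk through each ticket:
  - ticket 1 (Timeout error): agent_id=NULL, no match -> kept with NULL
  - ticket 2 (Crash on save): agent_id=4 -> matches Rosa
  - ticket 3 (Export error): agent_id=NULL, no match -> kept with NULL
  - ticket 4 (Wrong total): agent_id=2 -> matches Helen
  - ticket 5 (Slow page load): agent_id=1 -> matches Frank
  - ticket 6 (Race condition): agent_id=4 -> matches Rosa
All 6 rows appear; 2 have NULL agent.

SQL:
SELECT a.title, b.name AS agent
FROM tickets a
LEFT JOIN agents b ON a.agent_id = b.id

Result:
title          | agent
---------------+------
Timeout error  | NULL 
Crash on save  | Rosa 
Export error   | NULL 
Wrong total    | Helen
Slow page load | Frank
Race condition | Rosa 


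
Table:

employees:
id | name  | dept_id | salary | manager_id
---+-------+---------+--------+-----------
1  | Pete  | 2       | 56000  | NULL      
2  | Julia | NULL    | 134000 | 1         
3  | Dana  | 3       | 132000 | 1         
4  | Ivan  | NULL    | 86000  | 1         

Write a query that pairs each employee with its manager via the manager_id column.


This is a self-join: employees is joined to a second copy of itself, matching each row's manager_id to another row's id. Use LEFT JOIN so rows with manager_id=NULL are kept.
  - employee 1 (Pete): manager_id=NULL -> NULL
  - employee 2 (Julia): manager_id=1 -> Pete
  - employee 3 (Dana): manager_id=1 -> Pete
  - employee 4 (Ivan): manager_id=1 -> Pete

SQL:
SELECT a.name AS item, b.name AS manager
FROM employees a
LEFT JOIN employees b ON a.manager_id = b.id

Result:
item  | manager
------+--------
Pete  | NULL   
Julia | Pete   
Dana  | Pete   
Ivan  | Pete   


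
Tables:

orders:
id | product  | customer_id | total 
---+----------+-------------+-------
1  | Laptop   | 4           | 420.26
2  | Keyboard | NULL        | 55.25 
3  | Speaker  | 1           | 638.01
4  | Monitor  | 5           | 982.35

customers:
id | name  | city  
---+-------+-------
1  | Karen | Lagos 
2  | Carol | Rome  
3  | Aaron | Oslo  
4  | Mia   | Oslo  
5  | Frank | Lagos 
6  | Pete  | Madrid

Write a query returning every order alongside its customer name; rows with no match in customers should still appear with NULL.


LEFT JOIN keeps every row from orders (the left table); where customer_id has no match in customers, the customer columns become NULL. Walk through each order:
  - order 1 (Laptop): customer_id=4 -> matches Mia
  - order 2 (Keyboard): customer_id=NULL, no match -> kept with NULL
  - order 3 (Speaker): customer_id=1 -> matches Karen
  - order 4 (Monitor): customer_id=5 -> matches Frank
All 4 rows appear; 1 has NULL customer.

SQL:
SELECT a.product, b.name AS customer
FROM orders a
LEFT JOIN customers b ON a.customer_id = b.id

Result:
product  | customer
---------+---------
Laptop   | Mia     
Keyboard | NULL    
Speaker  | Karen   
Monitor  | Frank   


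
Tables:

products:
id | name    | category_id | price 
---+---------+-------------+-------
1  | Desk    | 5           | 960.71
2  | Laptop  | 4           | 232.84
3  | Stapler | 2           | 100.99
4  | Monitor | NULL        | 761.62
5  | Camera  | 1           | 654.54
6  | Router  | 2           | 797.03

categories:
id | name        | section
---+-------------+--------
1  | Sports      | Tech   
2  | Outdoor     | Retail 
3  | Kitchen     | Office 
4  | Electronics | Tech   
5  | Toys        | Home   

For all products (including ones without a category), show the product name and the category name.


LEFT JOIN keeps every row from products (the left table); where category_id has no match in categories, the category columns become NULL. Walk through each product:
  - product 1 (Desk): category_id=5 -> matches Toys
  - product 2 (Laptop): category_id=4 -> matches Electronics
  - product 3 (Stapler): category_id=2 -> matches Outdoor
  - product 4 (Monitor): category_id=NULL, no match -> kept with NULL
  - product 5 (Camera): category_id=1 -> matches Sports
  - product 6 (Router): category_id=2 -> matches Outdoor
All 6 rows appear; 1 has NULL category.

SQL:
SELECT a.name, b.name AS category
FROM products a
LEFT JOIN categories b ON a.category_id = b.id

Result:
name    | category   
--------+------------
Desk    | Toys       
Laptop  | Electronics
Stapler | Outdoor    
Monitor | NULL       
Camera  | Sports     
Router  | Outdoor    


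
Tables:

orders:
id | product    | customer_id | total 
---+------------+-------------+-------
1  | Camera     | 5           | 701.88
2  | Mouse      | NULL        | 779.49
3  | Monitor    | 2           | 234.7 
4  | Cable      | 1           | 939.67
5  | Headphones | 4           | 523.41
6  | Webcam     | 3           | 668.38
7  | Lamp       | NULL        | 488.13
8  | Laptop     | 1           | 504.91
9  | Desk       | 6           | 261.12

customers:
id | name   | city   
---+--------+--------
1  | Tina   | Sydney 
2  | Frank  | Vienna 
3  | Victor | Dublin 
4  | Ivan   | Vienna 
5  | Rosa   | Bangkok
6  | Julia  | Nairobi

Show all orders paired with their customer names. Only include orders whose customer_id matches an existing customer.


INNER JOIN keeps only orders rows whose customer_id matches an id in customers. Walk through each order:
  - order 1 (Camera): customer_id=5 -> matches Rosa
  - order 2 (Mouse): customer_id=NULL, no match -> dropped
  - order 3 (Monitor): customer_id=2 -> matches Frank
  - order 4 (Cable): customer_id=1 -> matches Tina
  - order 5 (Headphones): customer_id=4 -> matches Ivan
  - order 6 (Webcam): customer_id=3 -> matches Victor
  - order 7 (Lamp): customer_id=NULL, no match -> dropped
  - order 8 (Laptop): customer_id=1 -> matches Tina
  - order 9 (Desk): customer_id=6 -> matches Julia
So 2 of 9 rows are dropped.

SQL:
SELECT a.product, b.name AS customer
FROM orders a
INNER JOIN customers b ON a.customer_id = b.id

Result:
product    | customer
-----------+---------
Camera     | Rosa    
Monitor    | Frank   
Cable      | Tina    
Headphones | Ivan    
Webcam     | Victor  
Laptop     | Tina    
Desk       | Julia   


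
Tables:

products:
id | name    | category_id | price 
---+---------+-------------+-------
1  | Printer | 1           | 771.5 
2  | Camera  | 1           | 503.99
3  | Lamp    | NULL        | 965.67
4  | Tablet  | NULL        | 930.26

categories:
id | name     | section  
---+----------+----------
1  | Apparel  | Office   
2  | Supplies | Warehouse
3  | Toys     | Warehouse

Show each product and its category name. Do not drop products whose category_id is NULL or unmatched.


LEFT JOIN keeps every row from products (the left table); where category_id has no match in categories, the category columns become NULL. Walk through each product:
  - product 1 (Printer): category_id=1 -> matches Apparel
  - product 2 (Camera): category_id=1 -> matches Apparel
  - product 3 (Lamp): category_id=NULL, no match -> kept with NULL
  - product 4 (Tablet): category_id=NULL, no match -> kept with NULL
All 4 rows appear; 2 have NULL category.

SQL:
SELECT a.name, b.name AS category
FROM products a
LEFT JOIN categories b ON a.category_id = b.id

Result:
name    | category
--------+---------
Printer | Apparel 
Camera  | Apparel 
Lamp    | NULL    
Tablet  | NULL    


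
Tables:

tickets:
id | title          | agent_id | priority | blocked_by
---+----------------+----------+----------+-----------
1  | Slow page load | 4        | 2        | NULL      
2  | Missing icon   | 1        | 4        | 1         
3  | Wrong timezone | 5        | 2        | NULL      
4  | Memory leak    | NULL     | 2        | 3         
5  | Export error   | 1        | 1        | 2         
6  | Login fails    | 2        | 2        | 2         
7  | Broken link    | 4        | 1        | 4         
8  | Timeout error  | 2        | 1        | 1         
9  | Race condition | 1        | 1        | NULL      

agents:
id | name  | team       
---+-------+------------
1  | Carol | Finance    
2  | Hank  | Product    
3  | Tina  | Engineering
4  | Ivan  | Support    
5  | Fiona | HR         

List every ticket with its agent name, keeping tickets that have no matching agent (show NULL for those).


LEFT JOIN keeps every row from tickets (the left table); where agent_id has no match in agents, the agent columns become NULL. Walk through each ticket:
  - ticket 1 (Slow page load): agent_id=4 -> matches Ivan
  - ticket 2 (Missing icon): agent_id=1 -> matches Carol
  - ticket 3 (Wrong timezone): agent_id=5 -> matches Fiona
  - ticket 4 (Memory leak): agent_id=NULL, no match -> kept with NULL
  - ticket 5 (Export error): agent_id=1 -> matches Carol
  - ticket 6 (Login fails): agent_id=2 -> matches Hank
  - ticket 7 (Broken link): agent_id=4 -> matches Ivan
  - ticket 8 (Timeout error): agent_id=2 -> matches Hank
  - ticket 9 (Race condition): agent_id=1 -> matches Carol
All 9 rows appear; 1 has NULL agent.

SQL:
SELECT a.title, b.name AS agent
FROM tickets a
LEFT JOIN agents b ON a.agent_id = b.id

Result:
title          | agent
---------------+------
Slow page load | Ivan 
Missing icon   | Carol
Wrong timezone | Fiona
Memory leak    | NULL 
Export error   | Carol
Login fails    | Hank 
Broken link    | Ivan 
Timeout error  | Hank 
Race condition | Carol


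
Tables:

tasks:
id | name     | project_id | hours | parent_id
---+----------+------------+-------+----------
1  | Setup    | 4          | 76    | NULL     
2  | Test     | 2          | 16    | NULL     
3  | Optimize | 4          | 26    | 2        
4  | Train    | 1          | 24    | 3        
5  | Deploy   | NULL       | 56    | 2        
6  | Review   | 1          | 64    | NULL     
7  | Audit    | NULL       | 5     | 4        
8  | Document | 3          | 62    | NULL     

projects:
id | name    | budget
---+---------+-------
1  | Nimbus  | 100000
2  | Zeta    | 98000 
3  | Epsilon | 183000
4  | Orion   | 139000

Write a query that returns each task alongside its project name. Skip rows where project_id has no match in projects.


INNER JOIN keeps only tasks rows whose project_id matches an id in projects. Walk through each task:
  - task 1 (Setup): project_id=4 -> matches Orion
  - task 2 (Test): project_id=2 -> matches Zeta
  - task 3 (Optimize): project_id=4 -> matches Orion
  - task 4 (Train): project_id=1 -> matches Nimbus
  - task 5 (Deploy): project_id=NULL, no match -> dropped
  - task 6 (Review): project_id=1 -> matches Nimbus
  - task 7 (Audit): project_id=NULL, no match -> dropped
  - task 8 (Document): project_id=3 -> matches Epsilon
So 2 of 8 rows are dropped.

SQL:
SELECT a.name, b.name AS project
FROM tasks a
INNER JOIN projects b ON a.project_id = b.id

Result:
name     | project
---------+--------
Setup    | Orion  
Test     | Zeta   
Optimize | Orion  
Train    | Nimbus 
Review   | Nimbus 
Document | Epsilon


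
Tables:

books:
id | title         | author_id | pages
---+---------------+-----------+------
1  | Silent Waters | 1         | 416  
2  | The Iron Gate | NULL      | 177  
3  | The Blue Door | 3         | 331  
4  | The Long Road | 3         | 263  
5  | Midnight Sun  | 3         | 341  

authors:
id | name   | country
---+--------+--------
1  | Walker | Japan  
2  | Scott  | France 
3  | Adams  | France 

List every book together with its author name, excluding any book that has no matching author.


INNER JOIN keeps only books rows whose author_id matches an id in authors. Walk through each book:
  - book 1 (Silent Waters): author_id=1 -> matches Walker
  - book 2 (The Iron Gate): author_id=NULL, no match -> dropped
  - book 3 (The Blue Door): author_id=3 -> matches Adams
  - book 4 (The Long Road): author_id=3 -> matches Adams
  - book 5 (Midnight Sun): author_id=3 -> matches Adams
So 1 of 5 rows is dropped.

SQL:
SELECT a.title, b.name AS author
FROM books a
INNER JOIN authors b ON a.author_id = b.id

Result:
title         | author
--------------+-------
Silent Waters | Walker
The Blue Door | Adams 
The Long Road | Adams 
Midnight Sun  | Adams 
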